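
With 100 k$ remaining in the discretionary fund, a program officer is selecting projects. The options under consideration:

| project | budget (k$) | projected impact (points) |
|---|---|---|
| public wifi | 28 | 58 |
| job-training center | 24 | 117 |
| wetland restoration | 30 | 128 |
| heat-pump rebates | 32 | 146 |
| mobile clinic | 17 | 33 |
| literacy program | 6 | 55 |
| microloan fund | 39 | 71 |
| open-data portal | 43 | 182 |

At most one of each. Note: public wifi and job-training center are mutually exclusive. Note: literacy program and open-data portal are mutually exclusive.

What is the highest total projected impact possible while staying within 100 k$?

Best packing: job-training center + wetland restoration + heat-pump rebates + literacy program — 92 k$, 446 total.
An exhaustive check of the 256 subsets confirms 446.

446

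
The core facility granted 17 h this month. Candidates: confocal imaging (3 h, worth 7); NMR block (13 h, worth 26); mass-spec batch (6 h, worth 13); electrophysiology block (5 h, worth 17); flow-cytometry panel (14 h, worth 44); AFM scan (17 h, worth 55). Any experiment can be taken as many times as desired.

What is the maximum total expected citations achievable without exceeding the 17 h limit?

Greedy by ratio would take 3×electrophysiology block: 15 h used, total 51.
The 15 h tied up in 3×electrophysiology block is better spent on AFM scan — total rises to 55 (17 h).
Nothing else within 17 h beats 55.

55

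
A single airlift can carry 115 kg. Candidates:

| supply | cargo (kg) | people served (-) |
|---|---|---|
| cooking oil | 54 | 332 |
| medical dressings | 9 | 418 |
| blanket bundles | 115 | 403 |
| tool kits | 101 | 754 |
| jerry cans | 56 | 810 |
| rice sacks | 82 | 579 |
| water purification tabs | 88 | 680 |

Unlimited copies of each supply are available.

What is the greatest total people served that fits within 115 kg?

5016

Density check — medical dressings 46.44, jerry cans 14.46, water purification tabs 7.73, tool kits 7.47 are the best per kg.
Best packing: 12×medical dressings — 108 kg, 5016 total.
That's the maximum — no swap from here does better than 5016.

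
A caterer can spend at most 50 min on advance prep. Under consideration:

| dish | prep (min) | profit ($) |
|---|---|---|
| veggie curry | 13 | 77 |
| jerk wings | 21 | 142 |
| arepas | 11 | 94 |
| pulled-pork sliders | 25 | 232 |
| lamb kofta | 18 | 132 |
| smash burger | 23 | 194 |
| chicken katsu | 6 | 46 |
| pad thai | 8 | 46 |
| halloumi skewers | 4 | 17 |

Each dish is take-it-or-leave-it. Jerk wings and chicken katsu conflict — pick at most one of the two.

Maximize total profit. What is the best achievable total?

Density check — pulled-pork sliders 9.28, arepas 8.55, smash burger 8.43, chicken katsu 7.67 are the best per min.
Greedy by ratio would take arepas + pulled-pork sliders + chicken katsu + pad thai: 50 min used, total 418.
Replace arepas and chicken katsu and pad thai with smash burger: the trade gains 8 net, giving 426 at 48 min.
Next best is arepas + pulled-pork sliders + chicken katsu + pad thai at 418 (50 min) — short by 8.

426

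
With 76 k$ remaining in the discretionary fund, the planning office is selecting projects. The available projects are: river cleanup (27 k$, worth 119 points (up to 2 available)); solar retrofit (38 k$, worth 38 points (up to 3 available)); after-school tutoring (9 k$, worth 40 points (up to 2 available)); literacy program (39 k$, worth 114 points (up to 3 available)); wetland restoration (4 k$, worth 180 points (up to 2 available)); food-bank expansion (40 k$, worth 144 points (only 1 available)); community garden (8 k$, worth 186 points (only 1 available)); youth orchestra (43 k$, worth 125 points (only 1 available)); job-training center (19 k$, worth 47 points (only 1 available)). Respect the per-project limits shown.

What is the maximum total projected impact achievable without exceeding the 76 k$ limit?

Taking the top-ratio projects first gives river cleanup + 2×after-school tutoring + 2×wetland restoration + community garden for 745 (61 k$).
The 18 k$ tied up in 2×after-school tutoring is better spent on river cleanup — total rises to 784 (70 k$).

784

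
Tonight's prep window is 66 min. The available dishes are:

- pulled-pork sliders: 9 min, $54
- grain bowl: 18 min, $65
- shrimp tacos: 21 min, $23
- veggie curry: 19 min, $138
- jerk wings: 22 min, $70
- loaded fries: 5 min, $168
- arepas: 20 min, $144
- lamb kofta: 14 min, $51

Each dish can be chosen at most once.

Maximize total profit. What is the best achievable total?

520

Ranking by ratio (profit/min): loaded fries 33.60, veggie curry 7.26, arepas 7.20.
A density-first pass picks pulled-pork sliders + veggie curry + loaded fries + arepas — 504 at 53 min.
Replace pulled-pork sliders with jerk wings: the trade gains 16 net, giving 520 at 66 min.
That's the maximum — no swap from here does better than 520.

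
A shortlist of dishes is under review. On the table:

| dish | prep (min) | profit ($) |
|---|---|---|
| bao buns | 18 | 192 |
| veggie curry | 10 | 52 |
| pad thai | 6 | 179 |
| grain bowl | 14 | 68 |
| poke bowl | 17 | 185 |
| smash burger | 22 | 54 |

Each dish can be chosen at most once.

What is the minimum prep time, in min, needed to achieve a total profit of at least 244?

20

Need the lightest bundle worth ≥ 244.
pad thai + grain bowl reaches 247 using 20 min.
No combination under 20 min hits 244.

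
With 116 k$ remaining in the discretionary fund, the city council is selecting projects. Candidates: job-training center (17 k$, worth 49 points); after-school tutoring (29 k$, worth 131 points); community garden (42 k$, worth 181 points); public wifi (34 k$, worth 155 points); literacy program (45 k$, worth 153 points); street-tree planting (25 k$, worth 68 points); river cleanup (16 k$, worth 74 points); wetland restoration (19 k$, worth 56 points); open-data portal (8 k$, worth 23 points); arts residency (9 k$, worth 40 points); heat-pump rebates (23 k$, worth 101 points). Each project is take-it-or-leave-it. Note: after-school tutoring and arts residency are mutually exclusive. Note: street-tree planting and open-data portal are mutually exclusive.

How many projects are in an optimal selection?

Optimal total is 511.
For example community garden + public wifi + river cleanup + heat-pump rebates achieves it, using 115 k$.
Every optimal selection uses 4 projects.

4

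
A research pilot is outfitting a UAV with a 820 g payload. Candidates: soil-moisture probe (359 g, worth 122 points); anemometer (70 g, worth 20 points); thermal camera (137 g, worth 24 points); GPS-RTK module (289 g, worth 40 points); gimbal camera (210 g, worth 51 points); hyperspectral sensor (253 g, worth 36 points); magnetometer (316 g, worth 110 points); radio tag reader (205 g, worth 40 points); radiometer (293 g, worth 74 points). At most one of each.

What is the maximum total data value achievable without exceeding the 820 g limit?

Density check — magnetometer 0.35, soil-moisture probe 0.34, anemometer 0.29, radiometer 0.25 are the best per g.
A density-first pass picks soil-moisture probe + anemometer + magnetometer — 252 at 745 g.
The 70 g tied up in anemometer is better spent on thermal camera — total rises to 256 (812 g).
Next best is soil-moisture probe + anemometer + magnetometer at 252 (745 g) — short by 4.

256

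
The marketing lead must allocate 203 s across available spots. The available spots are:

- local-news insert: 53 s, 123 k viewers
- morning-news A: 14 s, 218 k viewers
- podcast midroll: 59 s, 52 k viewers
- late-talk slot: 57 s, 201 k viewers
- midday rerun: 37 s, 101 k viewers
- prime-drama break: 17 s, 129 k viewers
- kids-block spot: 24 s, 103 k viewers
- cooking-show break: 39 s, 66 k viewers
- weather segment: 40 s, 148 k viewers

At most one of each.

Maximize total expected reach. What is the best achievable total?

900

Best packing: morning-news A + late-talk slot + midday rerun + prime-drama break + kids-block spot + weather segment — 189 s, 900 total.
The closest alternative, local-news insert + morning-news A + late-talk slot + midday rerun + prime-drama break + kids-block spot, reaches only 875.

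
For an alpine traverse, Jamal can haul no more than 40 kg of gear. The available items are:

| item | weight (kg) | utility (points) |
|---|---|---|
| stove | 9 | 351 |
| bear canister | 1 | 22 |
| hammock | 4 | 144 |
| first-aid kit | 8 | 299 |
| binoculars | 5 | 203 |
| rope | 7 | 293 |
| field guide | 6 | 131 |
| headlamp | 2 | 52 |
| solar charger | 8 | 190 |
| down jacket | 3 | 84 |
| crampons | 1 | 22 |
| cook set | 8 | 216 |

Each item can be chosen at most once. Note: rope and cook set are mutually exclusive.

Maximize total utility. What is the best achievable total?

1470

Best packing: stove + bear canister + hammock + first-aid kit + binoculars + rope + headlamp + down jacket + crampons — 40 kg, 1470 total.
An exhaustive check of the 4096 subsets confirms 1470.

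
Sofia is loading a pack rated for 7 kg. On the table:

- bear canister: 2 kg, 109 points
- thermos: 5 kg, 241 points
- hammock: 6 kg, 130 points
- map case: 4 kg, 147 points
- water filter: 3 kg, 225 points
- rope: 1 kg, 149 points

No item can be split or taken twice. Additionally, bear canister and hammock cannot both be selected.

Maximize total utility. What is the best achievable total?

Density check — rope 149.00, water filter 75.00, bear canister 54.50, thermos 48.20 are the best per kg.
Taking bear canister + water filter + rope: 6 kg used, 483 in utility.
Nothing else feasible within 7 kg beats 483.

483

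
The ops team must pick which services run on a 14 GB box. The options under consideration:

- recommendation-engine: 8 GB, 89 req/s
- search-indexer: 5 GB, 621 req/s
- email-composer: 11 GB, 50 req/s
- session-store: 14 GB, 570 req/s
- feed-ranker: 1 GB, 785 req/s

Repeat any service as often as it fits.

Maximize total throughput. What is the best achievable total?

10990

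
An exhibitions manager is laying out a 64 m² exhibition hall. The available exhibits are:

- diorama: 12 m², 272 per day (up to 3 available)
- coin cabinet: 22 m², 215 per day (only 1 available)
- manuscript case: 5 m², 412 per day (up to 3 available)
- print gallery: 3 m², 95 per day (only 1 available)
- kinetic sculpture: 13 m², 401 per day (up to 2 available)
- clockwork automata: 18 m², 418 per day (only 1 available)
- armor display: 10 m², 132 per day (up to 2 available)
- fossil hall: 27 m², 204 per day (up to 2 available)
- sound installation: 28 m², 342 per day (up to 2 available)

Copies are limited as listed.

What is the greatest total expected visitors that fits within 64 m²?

The ratio ordering already packs tightly: 3×manuscript case + print gallery + 2×kinetic sculpture + clockwork automata, 62 m², 2551.
The spare 2 m² is too small for any remaining exhibit, and no exchange beats 2551.

2551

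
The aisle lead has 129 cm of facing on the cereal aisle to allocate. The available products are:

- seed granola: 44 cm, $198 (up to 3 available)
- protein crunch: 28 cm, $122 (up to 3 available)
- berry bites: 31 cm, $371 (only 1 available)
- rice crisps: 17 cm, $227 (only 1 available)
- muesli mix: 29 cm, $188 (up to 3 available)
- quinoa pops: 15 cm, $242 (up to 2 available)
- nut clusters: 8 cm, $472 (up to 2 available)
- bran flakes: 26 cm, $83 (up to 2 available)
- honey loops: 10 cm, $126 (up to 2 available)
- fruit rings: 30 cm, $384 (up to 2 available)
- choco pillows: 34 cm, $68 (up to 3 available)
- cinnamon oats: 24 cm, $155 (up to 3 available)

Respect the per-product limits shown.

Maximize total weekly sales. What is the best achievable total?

2448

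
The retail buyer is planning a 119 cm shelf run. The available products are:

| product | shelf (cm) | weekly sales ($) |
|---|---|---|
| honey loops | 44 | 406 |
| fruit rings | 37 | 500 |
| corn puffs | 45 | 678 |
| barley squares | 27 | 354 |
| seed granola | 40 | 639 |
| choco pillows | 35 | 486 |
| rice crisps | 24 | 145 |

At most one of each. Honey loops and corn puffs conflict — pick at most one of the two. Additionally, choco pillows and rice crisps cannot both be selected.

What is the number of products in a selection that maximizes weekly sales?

3

Best achievable weekly sales is 1671.
One optimal bundle: corn puffs + barley squares + seed granola (112 cm).
Every optimal selection uses 3 products.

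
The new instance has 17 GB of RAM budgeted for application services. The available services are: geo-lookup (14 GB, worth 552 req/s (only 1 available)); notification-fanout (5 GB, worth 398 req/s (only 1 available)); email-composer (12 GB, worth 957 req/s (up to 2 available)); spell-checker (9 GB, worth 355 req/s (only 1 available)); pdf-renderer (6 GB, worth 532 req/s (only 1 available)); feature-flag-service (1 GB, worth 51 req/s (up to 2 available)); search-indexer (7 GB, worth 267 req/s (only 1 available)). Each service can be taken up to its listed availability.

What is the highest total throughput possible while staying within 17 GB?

1355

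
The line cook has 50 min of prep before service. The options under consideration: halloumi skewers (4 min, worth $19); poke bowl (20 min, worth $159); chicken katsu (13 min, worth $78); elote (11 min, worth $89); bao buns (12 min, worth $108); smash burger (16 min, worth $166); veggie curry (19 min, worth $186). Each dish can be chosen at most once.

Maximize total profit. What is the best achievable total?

Halloumi skewers + elote + smash burger + veggie curry uses 50 of the 50 min and totals 460.
An exhaustive check of the 128 subsets confirms 460.

460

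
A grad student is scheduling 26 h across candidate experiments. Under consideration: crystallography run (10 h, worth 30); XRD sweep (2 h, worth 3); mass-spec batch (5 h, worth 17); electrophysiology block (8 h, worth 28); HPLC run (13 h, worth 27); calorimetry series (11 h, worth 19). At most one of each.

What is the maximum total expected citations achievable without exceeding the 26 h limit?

Ranking by ratio (expected citations/h): electrophysiology block 3.50, mass-spec batch 3.40, crystallography run 3.00.
Taking crystallography run + XRD sweep + mass-spec batch + electrophysiology block: 25 h used, 78 in expected citations.
The spare 1 h is too small for any remaining experiment, and no exchange beats 78.

78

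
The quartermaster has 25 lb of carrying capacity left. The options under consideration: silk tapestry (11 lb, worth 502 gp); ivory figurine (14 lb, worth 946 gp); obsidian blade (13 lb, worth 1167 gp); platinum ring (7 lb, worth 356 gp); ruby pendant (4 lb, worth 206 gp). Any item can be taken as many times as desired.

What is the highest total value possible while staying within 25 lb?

1785

By value per lb: obsidian blade 89.77, ivory figurine 67.57, ruby pendant 51.50, platinum ring 50.86 lead.
The ratio ordering already packs tightly: obsidian blade + 3×ruby pendant, 25 lb, 1785.
That's the maximum — no swap from here does better than 1785.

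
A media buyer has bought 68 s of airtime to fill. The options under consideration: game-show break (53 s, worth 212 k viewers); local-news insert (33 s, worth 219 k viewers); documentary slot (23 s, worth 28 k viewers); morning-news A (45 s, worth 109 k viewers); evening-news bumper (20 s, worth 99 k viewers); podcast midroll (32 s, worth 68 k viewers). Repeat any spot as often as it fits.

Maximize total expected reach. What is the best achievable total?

By expected reach per s: local-news insert 6.64, evening-news bumper 4.95, game-show break 4.00, morning-news A 2.42 lead.
Best packing: 2×local-news insert — 66 s, 438 total.
Nothing else within 68 s beats 438.

438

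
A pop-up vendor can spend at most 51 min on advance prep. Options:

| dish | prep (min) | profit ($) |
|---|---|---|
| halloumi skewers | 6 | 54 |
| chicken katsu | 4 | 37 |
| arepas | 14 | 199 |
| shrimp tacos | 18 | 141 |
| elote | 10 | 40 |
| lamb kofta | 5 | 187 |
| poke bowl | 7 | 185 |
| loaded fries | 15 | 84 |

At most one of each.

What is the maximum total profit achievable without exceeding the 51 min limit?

766

Density check — lamb kofta 37.40, poke bowl 26.43, arepas 14.21, chicken katsu 9.25 are the best per min.
Taking the top-ratio dishes first gives halloumi skewers + chicken katsu + arepas + lamb kofta + poke bowl + loaded fries for 746 (51 min).
Dropping chicken katsu and loaded fries frees 19 min; slotting in shrimp tacos (18 min) lifts the total to 766 at 50 min.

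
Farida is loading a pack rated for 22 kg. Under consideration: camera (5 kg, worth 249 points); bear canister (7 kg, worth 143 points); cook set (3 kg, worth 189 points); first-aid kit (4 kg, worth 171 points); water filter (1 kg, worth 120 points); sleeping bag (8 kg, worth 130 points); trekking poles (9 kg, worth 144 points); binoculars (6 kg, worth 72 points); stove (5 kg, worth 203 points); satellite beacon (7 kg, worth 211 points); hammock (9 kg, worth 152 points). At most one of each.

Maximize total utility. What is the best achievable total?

Ranking by ratio (utility/kg): water filter 120.00, cook set 63.00, camera 49.80, first-aid kit 42.75.
A density-first pass picks camera + cook set + first-aid kit + water filter + stove — 932 at 18 kg.
Dropping first-aid kit frees 4 kg; slotting in satellite beacon (7 kg) lifts the total to 972 at 21 kg.

972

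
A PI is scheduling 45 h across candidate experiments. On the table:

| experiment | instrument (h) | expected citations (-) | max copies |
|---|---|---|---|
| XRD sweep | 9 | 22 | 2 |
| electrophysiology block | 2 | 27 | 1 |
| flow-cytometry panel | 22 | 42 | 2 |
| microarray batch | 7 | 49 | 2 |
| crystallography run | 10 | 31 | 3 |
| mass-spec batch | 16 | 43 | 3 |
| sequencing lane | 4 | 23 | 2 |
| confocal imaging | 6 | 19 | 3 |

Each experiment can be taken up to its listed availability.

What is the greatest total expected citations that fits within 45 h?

233

The ratio heuristic lands on electrophysiology block + 2×microarray batch + 2×sequencing lane + 3×confocal imaging (228) but leaves 3 h idle.
Dropping 3×confocal imaging frees 18 h; slotting in 2×crystallography run (20 h) lifts the total to 233 at 44 h.
Every other selection either busts 45 h or exceeds an availability limit or fails to beat 233.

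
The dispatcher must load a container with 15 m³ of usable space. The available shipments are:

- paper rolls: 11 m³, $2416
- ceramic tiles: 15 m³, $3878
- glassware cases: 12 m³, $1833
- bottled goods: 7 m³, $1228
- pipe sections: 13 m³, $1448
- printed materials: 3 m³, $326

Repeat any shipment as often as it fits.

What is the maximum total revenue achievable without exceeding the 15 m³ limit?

Density check — ceramic tiles 258.53, paper rolls 219.64, bottled goods 175.43 are the best per m³.
Best packing: ceramic tiles — 15 m³, 3878 total.

3878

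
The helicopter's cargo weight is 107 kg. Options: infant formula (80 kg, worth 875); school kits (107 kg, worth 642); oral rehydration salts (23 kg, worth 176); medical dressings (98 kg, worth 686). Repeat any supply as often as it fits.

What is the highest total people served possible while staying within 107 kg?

1051

By people served per kg: infant formula 10.94, oral rehydration salts 7.65, medical dressings 7.00 lead.
Infant formula + oral rehydration salts uses 103 of the 107 kg and totals 1051.
Nothing else within 107 kg beats 1051.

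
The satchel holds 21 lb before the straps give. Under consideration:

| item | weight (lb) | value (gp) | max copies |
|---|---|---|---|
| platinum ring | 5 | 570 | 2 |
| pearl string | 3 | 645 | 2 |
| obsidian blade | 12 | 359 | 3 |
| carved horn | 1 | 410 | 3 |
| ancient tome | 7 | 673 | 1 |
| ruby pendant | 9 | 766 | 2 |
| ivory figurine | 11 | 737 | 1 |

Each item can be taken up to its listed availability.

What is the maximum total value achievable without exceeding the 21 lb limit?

3763

Taking the top-ratio items first gives 2×platinum ring + 2×pearl string + 3×carved horn for 3660 (19 lb).
Replace platinum ring with ancient tome: the trade gains 103 net, giving 3763 at 21 lb.
No other feasible combination exceeds 3763.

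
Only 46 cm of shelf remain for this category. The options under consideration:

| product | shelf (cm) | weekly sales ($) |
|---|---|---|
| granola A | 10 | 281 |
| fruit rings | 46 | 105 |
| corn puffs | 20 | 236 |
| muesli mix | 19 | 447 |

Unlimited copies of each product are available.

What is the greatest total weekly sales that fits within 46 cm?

1124

4×granola A uses 40 of the 46 cm and totals 1124.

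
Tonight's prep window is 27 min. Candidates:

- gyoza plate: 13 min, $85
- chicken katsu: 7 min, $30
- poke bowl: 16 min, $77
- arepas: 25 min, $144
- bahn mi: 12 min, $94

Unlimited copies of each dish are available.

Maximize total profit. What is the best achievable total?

Density check — bahn mi 7.83, gyoza plate 6.54, arepas 5.76 are the best per min.
2×bahn mi uses 24 of the 27 min and totals 188.

188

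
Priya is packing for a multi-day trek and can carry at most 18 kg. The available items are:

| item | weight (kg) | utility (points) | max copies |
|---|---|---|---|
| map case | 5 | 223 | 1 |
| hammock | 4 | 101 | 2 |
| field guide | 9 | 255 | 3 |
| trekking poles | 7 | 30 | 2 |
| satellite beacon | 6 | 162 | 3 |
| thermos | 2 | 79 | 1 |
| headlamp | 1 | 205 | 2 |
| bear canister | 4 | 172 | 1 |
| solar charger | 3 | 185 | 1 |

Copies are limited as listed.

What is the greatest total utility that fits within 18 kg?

1091

Density check — headlamp 205.00, solar charger 61.67, map case 44.60, bear canister 43.00 are the best per kg.
Taking the top-ratio items first gives map case + thermos + 2×headlamp + bear canister + solar charger for 1069 (16 kg).
The 2 kg tied up in thermos is better spent on hammock — total rises to 1091 (18 kg).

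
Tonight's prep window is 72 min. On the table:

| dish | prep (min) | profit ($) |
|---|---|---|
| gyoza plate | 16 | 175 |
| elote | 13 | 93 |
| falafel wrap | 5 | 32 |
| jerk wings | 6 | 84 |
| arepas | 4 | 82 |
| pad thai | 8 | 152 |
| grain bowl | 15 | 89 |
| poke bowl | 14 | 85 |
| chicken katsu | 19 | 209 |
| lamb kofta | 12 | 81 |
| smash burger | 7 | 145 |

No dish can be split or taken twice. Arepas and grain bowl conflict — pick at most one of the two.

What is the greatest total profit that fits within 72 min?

928

The ratio ordering already packs tightly: gyoza plate + jerk wings + arepas + pad thai + chicken katsu + lamb kofta + smash burger, 72 min, 928.
No other feasible combination exceeds 928.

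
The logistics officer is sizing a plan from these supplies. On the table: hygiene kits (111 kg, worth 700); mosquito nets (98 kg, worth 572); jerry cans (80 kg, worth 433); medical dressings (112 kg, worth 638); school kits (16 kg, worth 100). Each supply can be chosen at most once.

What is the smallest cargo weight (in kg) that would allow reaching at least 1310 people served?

Need the lightest bundle worth ≥ 1310.
hygiene kits + medical dressings: 1338 people served at 223 kg.
No combination under 223 kg hits 1310.

223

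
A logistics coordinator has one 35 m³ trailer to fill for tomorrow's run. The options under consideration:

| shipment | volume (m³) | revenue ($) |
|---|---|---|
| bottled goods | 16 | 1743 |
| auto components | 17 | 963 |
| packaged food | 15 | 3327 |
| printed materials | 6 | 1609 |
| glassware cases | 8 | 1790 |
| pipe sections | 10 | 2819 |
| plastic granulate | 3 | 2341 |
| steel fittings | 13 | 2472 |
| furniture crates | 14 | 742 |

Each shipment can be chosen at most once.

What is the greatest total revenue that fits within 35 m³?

10096

Greedy by ratio would take printed materials + glassware cases + pipe sections + plastic granulate: 27 m³ used, total 8559.
The 8 m³ tied up in glassware cases is better spent on packaged food — total rises to 10096 (34 m³).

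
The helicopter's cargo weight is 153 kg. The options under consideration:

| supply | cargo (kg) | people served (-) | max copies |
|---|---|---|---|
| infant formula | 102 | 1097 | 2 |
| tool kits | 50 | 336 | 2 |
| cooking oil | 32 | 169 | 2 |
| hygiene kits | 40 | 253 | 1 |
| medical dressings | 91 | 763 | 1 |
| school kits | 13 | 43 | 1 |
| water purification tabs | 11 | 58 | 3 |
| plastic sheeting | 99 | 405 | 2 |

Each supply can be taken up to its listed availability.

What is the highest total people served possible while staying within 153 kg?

1433

Best packing: infant formula + tool kits — 152 kg, 1433 total.
Every other selection either busts 153 kg or exceeds an availability limit or fails to beat 1433.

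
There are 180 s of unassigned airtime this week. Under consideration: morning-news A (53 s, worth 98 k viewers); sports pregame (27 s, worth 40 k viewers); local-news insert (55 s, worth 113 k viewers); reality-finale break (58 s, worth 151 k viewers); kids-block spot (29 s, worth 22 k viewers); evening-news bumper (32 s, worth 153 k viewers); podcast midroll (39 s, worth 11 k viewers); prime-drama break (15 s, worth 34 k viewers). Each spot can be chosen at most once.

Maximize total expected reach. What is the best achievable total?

457

Density check — evening-news bumper 4.78, reality-finale break 2.60, prime-drama break 2.27 are the best per s.
Greedy by ratio would take local-news insert + reality-finale break + evening-news bumper + prime-drama break: 160 s used, total 451.
The 15 s tied up in prime-drama break is better spent on sports pregame — total rises to 457 (172 s).
The closest alternative, local-news insert + reality-finale break + evening-news bumper + prime-drama break, reaches only 451.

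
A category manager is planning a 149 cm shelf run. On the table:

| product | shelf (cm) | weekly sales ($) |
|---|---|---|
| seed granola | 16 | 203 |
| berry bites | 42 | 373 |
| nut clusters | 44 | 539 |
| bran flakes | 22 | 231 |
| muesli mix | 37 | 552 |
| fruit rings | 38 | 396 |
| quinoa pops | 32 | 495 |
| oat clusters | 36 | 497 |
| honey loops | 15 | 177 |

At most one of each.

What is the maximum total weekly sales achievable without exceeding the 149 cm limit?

2083

Density check — quinoa pops 15.47, muesli mix 14.92, oat clusters 13.81 are the best per cm.
Greedy by ratio would take seed granola + muesli mix + quinoa pops + oat clusters + honey loops: 136 cm used, total 1924.
The 31 cm tied up in seed granola and honey loops is better spent on nut clusters — total rises to 2083 (149 cm).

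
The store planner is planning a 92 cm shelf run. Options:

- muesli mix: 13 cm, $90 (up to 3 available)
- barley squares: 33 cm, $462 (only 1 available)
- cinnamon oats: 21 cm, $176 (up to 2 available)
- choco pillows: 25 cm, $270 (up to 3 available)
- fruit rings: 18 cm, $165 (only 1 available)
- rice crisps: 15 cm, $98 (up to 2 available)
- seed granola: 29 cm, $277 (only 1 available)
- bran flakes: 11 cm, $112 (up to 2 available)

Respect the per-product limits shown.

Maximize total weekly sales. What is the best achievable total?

Density check — barley squares 14.00, choco pillows 10.80, bran flakes 10.18 are the best per cm.
Taking the top-ratio products first gives barley squares + 2×choco pillows for 1002 (83 cm).
Dropping choco pillows frees 25 cm; slotting in cinnamon oats + bran flakes (32 cm) lifts the total to 1020 at 90 cm.

1020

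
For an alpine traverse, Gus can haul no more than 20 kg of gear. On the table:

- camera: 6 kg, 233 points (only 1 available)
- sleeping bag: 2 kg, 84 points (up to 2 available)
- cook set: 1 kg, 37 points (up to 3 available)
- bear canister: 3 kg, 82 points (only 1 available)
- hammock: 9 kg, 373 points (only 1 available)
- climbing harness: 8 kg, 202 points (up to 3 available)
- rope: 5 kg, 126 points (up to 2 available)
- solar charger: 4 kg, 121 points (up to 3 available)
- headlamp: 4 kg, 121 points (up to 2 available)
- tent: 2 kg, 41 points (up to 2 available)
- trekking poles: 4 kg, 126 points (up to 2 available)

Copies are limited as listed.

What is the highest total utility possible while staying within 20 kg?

By utility per kg: sleeping bag 42.00, hammock 41.44, camera 38.83, cook set 37.00 lead.
Taking camera + 2×sleeping bag + cook set + hammock: 20 kg used, 811 in utility.

811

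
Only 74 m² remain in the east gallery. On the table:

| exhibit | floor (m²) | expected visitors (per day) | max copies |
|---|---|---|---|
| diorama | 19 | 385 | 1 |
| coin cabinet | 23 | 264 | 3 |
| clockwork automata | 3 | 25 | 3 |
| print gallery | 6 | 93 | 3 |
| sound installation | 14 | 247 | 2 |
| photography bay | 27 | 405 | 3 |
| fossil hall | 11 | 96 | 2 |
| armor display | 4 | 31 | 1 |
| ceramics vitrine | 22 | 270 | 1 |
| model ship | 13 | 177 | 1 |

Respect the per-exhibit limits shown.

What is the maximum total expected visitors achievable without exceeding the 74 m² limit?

Taking the top-ratio exhibits first gives diorama + 3×clockwork automata + 3×print gallery + 2×sound installation for 1233 (74 m²).
The 27 m² tied up in 3×clockwork automata and 3×print gallery is better spent on photography bay — total rises to 1284 (74 m²).

1284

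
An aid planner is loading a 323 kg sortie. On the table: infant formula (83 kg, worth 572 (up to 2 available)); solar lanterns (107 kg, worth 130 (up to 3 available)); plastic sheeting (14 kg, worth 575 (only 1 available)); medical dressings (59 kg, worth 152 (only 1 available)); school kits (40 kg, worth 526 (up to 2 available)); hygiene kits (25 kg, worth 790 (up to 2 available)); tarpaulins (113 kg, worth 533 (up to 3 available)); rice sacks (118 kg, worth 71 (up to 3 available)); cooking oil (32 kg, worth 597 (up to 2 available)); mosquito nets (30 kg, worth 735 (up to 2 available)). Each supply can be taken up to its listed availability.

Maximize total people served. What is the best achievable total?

Density check — plastic sheeting 41.07, hygiene kits 31.60, mosquito nets 24.50, cooking oil 18.66 are the best per kg.
Filling by ratio: plastic sheeting + 2×school kits + 2×hygiene kits + 2×cooking oil + 2×mosquito nets for 5871, with 55 kg left unused.
The 40 kg tied up in school kits is better spent on infant formula — total rises to 5917 (311 kg).
Every other selection either busts 323 kg or exceeds an availability limit or fails to beat 5917.

5917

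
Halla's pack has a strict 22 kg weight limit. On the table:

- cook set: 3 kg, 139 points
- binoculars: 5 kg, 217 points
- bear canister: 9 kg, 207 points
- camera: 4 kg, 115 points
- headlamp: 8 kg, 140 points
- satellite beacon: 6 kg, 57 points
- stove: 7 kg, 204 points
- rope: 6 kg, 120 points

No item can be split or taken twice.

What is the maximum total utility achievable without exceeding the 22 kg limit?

The ratio heuristic lands on cook set + binoculars + camera + stove (675) but leaves 3 kg idle.
The 4 kg tied up in camera is better spent on rope — total rises to 680 (21 kg).
No other feasible combination exceeds 680.

680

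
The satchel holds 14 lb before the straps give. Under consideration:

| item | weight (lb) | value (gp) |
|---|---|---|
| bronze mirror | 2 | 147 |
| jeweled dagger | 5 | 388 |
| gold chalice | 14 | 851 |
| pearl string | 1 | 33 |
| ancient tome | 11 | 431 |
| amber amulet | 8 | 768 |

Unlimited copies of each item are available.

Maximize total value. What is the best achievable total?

Density check — amber amulet 96.00, jeweled dagger 77.60, bronze mirror 73.50, gold chalice 60.79 are the best per lb.
A density-first pass picks jeweled dagger + pearl string + amber amulet — 1189 at 14 lb.
Replace jeweled dagger and pearl string with 3×bronze mirror: the trade gains 20 net, giving 1209 at 14 lb.
That's the maximum — no swap from here does better than 1209.

1209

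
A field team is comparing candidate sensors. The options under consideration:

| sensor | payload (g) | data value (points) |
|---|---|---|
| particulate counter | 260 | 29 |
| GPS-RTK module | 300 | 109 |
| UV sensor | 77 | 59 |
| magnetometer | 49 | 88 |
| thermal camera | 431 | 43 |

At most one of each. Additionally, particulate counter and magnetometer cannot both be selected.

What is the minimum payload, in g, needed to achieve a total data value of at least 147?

Look for the lowest-payload combination reaching 147.
Taking UV sensor + magnetometer gives 147 (≥ 147) for 126 g.
Below 126 g the best achievable stays under 147.

126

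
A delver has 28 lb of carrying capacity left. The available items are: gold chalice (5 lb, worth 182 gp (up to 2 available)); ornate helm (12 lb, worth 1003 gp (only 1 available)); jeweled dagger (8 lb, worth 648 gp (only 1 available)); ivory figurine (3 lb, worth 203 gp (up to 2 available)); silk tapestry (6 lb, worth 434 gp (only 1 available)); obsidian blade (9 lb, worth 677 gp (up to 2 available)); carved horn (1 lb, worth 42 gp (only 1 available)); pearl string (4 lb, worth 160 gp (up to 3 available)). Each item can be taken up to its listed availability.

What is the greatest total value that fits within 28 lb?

Taking the top-ratio items first gives ornate helm + jeweled dagger + silk tapestry + carved horn for 2127 (27 lb).
The 8 lb tied up in jeweled dagger is better spent on obsidian blade — total rises to 2156 (28 lb).
No other feasible combination exceeds 2156.

2156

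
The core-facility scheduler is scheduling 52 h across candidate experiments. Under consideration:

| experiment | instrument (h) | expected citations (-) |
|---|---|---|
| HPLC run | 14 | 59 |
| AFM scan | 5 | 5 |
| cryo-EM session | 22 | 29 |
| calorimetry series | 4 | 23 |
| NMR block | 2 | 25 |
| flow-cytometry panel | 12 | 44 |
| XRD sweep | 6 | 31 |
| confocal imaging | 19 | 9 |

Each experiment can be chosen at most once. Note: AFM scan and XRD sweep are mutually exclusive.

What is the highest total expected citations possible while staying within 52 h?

Taking HPLC run + calorimetry series + NMR block + flow-cytometry panel + XRD sweep: 38 h used, 182 in expected citations.

182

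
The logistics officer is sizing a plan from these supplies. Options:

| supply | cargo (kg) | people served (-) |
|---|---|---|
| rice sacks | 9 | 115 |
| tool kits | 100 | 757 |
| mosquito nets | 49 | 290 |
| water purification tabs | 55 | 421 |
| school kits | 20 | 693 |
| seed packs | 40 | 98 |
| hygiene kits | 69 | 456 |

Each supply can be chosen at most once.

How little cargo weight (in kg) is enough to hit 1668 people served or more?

153

Need the lightest bundle worth ≥ 1668.
Taking rice sacks + water purification tabs + school kits + hygiene kits gives 1685 (≥ 1668) for 153 kg.
Any bundle with less than 153 kg falls short of 1668.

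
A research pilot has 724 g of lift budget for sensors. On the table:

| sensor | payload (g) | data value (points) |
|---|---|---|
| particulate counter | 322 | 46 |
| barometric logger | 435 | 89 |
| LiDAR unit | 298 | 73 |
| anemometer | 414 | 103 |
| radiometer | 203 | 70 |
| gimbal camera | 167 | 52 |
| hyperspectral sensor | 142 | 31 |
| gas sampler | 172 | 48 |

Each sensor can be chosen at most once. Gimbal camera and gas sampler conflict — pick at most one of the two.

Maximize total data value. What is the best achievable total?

Taking LiDAR unit + radiometer + gimbal camera: 668 g used, 195 in data value.
The closest alternative, LiDAR unit + radiometer + gas sampler, reaches only 191.

195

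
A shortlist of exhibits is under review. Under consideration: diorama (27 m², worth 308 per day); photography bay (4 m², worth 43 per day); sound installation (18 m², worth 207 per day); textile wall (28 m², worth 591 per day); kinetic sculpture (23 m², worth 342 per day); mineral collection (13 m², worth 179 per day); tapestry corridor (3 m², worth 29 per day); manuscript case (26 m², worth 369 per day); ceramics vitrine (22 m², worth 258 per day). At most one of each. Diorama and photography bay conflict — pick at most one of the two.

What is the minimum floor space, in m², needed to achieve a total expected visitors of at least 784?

44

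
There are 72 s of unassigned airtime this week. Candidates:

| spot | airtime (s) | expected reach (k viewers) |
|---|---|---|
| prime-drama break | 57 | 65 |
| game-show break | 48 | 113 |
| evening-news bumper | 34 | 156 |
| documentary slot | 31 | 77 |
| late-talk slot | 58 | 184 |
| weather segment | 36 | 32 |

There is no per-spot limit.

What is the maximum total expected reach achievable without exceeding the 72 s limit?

The ratio ordering already packs tightly: 2×evening-news bumper, 68 s, 312.
That's the maximum — no swap from here does better than 312.

312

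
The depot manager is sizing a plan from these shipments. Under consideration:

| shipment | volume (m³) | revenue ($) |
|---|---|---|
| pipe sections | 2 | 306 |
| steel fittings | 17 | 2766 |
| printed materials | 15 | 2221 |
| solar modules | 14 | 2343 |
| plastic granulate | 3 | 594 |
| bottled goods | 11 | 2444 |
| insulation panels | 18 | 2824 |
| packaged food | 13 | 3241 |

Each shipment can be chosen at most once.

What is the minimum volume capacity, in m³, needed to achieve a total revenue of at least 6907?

35

Look for the lowest-volume combination reaching 6907.
pipe sections + steel fittings + plastic granulate + packaged food reaches 6907 using 35 m³.
Below 35 m³ the best achievable stays under 6907.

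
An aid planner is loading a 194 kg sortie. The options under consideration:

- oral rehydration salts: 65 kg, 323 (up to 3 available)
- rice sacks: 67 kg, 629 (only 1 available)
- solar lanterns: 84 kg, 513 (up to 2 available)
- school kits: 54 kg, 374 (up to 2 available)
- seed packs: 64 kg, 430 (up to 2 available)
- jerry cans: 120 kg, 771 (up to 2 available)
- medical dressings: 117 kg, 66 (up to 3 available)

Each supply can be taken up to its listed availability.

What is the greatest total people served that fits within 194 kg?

1433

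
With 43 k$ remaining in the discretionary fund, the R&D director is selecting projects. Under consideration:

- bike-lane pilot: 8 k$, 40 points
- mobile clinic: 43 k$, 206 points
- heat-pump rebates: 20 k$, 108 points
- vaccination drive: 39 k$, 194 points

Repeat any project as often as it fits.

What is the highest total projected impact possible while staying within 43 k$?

Taking 2×heat-pump rebates: 40 k$ used, 216 in projected impact.
That's the maximum — no swap from here does better than 216.

216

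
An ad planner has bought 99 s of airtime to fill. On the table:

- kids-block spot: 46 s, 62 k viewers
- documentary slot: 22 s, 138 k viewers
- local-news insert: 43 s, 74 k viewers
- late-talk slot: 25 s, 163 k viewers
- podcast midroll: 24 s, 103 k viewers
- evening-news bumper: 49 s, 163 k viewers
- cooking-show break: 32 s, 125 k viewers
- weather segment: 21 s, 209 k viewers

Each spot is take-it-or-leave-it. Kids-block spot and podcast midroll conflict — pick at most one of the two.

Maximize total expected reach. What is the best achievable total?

613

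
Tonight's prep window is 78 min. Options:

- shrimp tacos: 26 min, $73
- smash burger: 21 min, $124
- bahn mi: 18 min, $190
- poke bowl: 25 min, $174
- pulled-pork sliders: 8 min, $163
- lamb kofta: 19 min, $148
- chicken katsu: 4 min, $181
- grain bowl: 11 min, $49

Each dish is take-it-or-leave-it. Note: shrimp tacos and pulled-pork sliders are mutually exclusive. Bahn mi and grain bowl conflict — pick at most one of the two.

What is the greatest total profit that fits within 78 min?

Best packing: bahn mi + poke bowl + pulled-pork sliders + lamb kofta + chicken katsu — 74 min, 856 total.
An exhaustive check of the 256 subsets confirms 856.

856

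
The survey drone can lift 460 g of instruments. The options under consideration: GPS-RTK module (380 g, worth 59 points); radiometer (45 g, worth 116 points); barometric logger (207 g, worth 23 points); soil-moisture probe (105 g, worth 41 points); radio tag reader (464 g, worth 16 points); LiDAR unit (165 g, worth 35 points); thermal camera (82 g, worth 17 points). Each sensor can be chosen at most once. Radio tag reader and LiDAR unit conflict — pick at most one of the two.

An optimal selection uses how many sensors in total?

4

Optimal total is 209.
For example radiometer + soil-moisture probe + LiDAR unit + thermal camera achieves it, using 397 g.
Any selection reaching 209 contains exactly 4 sensors.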